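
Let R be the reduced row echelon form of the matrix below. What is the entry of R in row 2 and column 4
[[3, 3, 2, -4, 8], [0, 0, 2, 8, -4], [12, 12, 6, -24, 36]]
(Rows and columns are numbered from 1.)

ρ1 ← 1/3·ρ1
  [  1   1  2/3  -4/3  8/3 ]
  [  0   0    2     8   -4 ]
  [ 12  12    6   -24   36 ]
ρ3 ← ρ3 − 12·ρ1
  [ 1  1  2/3  -4/3  8/3 ]
  [ 0  0    2     8   -4 ]
  [ 0  0   -2    -8    4 ]
ρ2 ← 1/2·ρ2
  [ 1  1  2/3  -4/3  8/3 ]
  [ 0  0    1     4   -2 ]
  [ 0  0   -2    -8    4 ]
ρ3 ← ρ3 + 2·ρ2
  [ 1  1  2/3  -4/3  8/3 ]
  [ 0  0    1     4   -2 ]
  [ 0  0    0     0    0 ]
ρ1 ← ρ1 − 2/3·ρ2
  [ 1  1  0  -4   4 ]
  [ 0  0  1   4  -2 ]
  [ 0  0  0   0   0 ]

4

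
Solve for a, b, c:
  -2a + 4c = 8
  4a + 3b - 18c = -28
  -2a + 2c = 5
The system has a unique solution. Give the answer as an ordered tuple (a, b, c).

Form the augmented matrix and row-reduce:
  [ -2  0    4  |    8 ]
  [  4  3  -18  |  -28 ]
  [ -2  0    2  |    5 ]
R1 -> -1/2·R1
  [  1  0   -2  |   -4 ]
  [  4  3  -18  |  -28 ]
  [ -2  0    2  |    5 ]
R2 -> R2 − 4·R1
  [  1  0   -2  |   -4 ]
  [  0  3  -10  |  -12 ]
  [ -2  0    2  |    5 ]
R3 -> R3 + 2·R1
  [ 1  0   -2  |   -4 ]
  [ 0  3  -10  |  -12 ]
  [ 0  0   -2  |   -3 ]
R2 -> 1/3·R2
  [ 1  0     -2  |  -4 ]
  [ 0  1  -10/3  |  -4 ]
  [ 0  0     -2  |  -3 ]
R3 -> -1/2·R3
  [ 1  0     -2  |   -4 ]
  [ 0  1  -10/3  |   -4 ]
  [ 0  0      1  |  3/2 ]
R2 -> R2 + 10/3·R3
  [ 1  0  -2  |   -4 ]
  [ 0  1   0  |    1 ]
  [ 0  0   1  |  3/2 ]
R1 -> R1 + 2·R3
  [ 1  0  0  |   -1 ]
  [ 0  1  0  |    1 ]
  [ 0  0  1  |  3/2 ]
Reading off the last column: a = -1, b = 1, c = 3/2.

(-1, 1, 3/2)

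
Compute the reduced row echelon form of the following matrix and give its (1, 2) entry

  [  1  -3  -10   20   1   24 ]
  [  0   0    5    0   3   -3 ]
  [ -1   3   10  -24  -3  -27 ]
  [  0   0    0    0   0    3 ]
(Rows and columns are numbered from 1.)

-3

ρ3 -> ρ3 + ρ1
  [ 1  -3  -10  20   1  24 ]
  [ 0   0    5   0   3  -3 ]
  [ 0   0    0  -4  -2  -3 ]
  [ 0   0    0   0   0   3 ]
ρ2 -> 1/5·ρ2
  [ 1  -3  -10  20    1    24 ]
  [ 0   0    1   0  3/5  -3/5 ]
  [ 0   0    0  -4   -2    -3 ]
  [ 0   0    0   0    0     3 ]
ρ3 -> -1/4·ρ3
  [ 1  -3  -10  20    1    24 ]
  [ 0   0    1   0  3/5  -3/5 ]
  [ 0   0    0   1  1/2   3/4 ]
  [ 0   0    0   0    0     3 ]
ρ4 -> 1/3·ρ4
  [ 1  -3  -10  20    1    24 ]
  [ 0   0    1   0  3/5  -3/5 ]
  [ 0   0    0   1  1/2   3/4 ]
  [ 0   0    0   0    0     1 ]
ρ3 -> ρ3 − 3/4·ρ4
  [ 1  -3  -10  20    1    24 ]
  [ 0   0    1   0  3/5  -3/5 ]
  [ 0   0    0   1  1/2     0 ]
  [ 0   0    0   0    0     1 ]
ρ2 -> ρ2 + 3/5·ρ4
  [ 1  -3  -10  20    1  24 ]
  [ 0   0    1   0  3/5   0 ]
  [ 0   0    0   1  1/2   0 ]
  [ 0   0    0   0    0   1 ]
ρ1 -> ρ1 − 24·ρ4
  [ 1  -3  -10  20    1  0 ]
  [ 0   0    1   0  3/5  0 ]
  [ 0   0    0   1  1/2  0 ]
  [ 0   0    0   0    0  1 ]
ρ1 -> ρ1 − 20·ρ3
  [ 1  -3  -10  0   -9  0 ]
  [ 0   0    1  0  3/5  0 ]
  [ 0   0    0  1  1/2  0 ]
  [ 0   0    0  0    0  1 ]
ρ1 -> ρ1 + 10·ρ2
  [ 1  -3  0  0   -3  0 ]
  [ 0   0  1  0  3/5  0 ]
  [ 0   0  0  1  1/2  0 ]
  [ 0   0  0  0    0  1 ]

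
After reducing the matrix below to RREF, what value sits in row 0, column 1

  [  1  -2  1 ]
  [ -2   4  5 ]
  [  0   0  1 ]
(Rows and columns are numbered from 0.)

r2 ← r2 + 2·r1
  [ 1  -2  1 ]
  [ 0   0  7 ]
  [ 0   0  1 ]
r2 ← 1/7·r2
  [ 1  -2  1 ]
  [ 0   0  1 ]
  [ 0   0  1 ]
r3 ← r3 − r2
  [ 1  -2  1 ]
  [ 0   0  1 ]
  [ 0   0  0 ]
r1 ← r1 − r2
  [ 1  -2  0 ]
  [ 0   0  1 ]
  [ 0   0  0 ]

-2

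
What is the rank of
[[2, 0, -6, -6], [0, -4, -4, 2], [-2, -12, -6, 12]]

r1 ← 1/2·r1
  [  1    0  -3  -3 ]
  [  0   -4  -4   2 ]
  [ -2  -12  -6  12 ]
r3 ← r3 + 2·r1
  [ 1    0   -3  -3 ]
  [ 0   -4   -4   2 ]
  [ 0  -12  -12   6 ]
r2 ← -1/4·r2
  [ 1    0   -3    -3 ]
  [ 0    1    1  -1/2 ]
  [ 0  -12  -12     6 ]
r3 ← r3 + 12·r2
  [ 1  0  -3    -3 ]
  [ 0  1   1  -1/2 ]
  [ 0  0   0     0 ]
The reduced form has 2 nonzero rows.

rank = 2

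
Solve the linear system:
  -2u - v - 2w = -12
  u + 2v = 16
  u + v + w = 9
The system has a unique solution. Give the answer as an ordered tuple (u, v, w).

Form the augmented matrix and row-reduce:
  [ -2  -1  -2  |  -12 ]
  [  1   2   0  |   16 ]
  [  1   1   1  |    9 ]
ρ1 -> -1/2·ρ1
  [ 1  1/2  1  |   6 ]
  [ 1    2  0  |  16 ]
  [ 1    1  1  |   9 ]
ρ2 -> ρ2 − ρ1
  [ 1  1/2   1  |   6 ]
  [ 0  3/2  -1  |  10 ]
  [ 1    1   1  |   9 ]
ρ3 -> ρ3 − ρ1
  [ 1  1/2   1  |   6 ]
  [ 0  3/2  -1  |  10 ]
  [ 0  1/2   0  |   3 ]
ρ2 -> 2/3·ρ2
  [ 1  1/2     1  |     6 ]
  [ 0    1  -2/3  |  20/3 ]
  [ 0  1/2     0  |     3 ]
ρ3 -> ρ3 − 1/2·ρ2
  [ 1  1/2     1  |     6 ]
  [ 0    1  -2/3  |  20/3 ]
  [ 0    0   1/3  |  -1/3 ]
ρ3 -> 3·ρ3
  [ 1  1/2     1  |     6 ]
  [ 0    1  -2/3  |  20/3 ]
  [ 0    0     1  |    -1 ]
ρ2 -> ρ2 + 2/3·ρ3
  [ 1  1/2  1  |   6 ]
  [ 0    1  0  |   6 ]
  [ 0    0  1  |  -1 ]
ρ1 -> ρ1 − ρ3
  [ 1  1/2  0  |   7 ]
  [ 0    1  0  |   6 ]
  [ 0    0  1  |  -1 ]
ρ1 -> ρ1 − 1/2·ρ2
  [ 1  0  0  |   4 ]
  [ 0  1  0  |   6 ]
  [ 0  0  1  |  -1 ]
Reading off the last column: u = 4, v = 6, w = -1.

(4, 6, -1)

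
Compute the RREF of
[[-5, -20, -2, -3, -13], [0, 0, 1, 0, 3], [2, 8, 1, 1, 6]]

[[1, 4, 0, 0, 2], [0, 0, 1, 0, 3], [0, 0, 0, 1, -1]]

R1 ← -1/5·R1
  [ 1  4  2/5  3/5  13/5 ]
  [ 0  0    1    0     3 ]
  [ 2  8    1    1     6 ]
R3 ← R3 − 2·R1
  [ 1  4  2/5   3/5  13/5 ]
  [ 0  0    1     0     3 ]
  [ 0  0  1/5  -1/5   4/5 ]
R3 ← R3 − 1/5·R2
  [ 1  4  2/5   3/5  13/5 ]
  [ 0  0    1     0     3 ]
  [ 0  0    0  -1/5   1/5 ]
R3 ← -5·R3
  [ 1  4  2/5  3/5  13/5 ]
  [ 0  0    1    0     3 ]
  [ 0  0    0    1    -1 ]
R1 ← R1 − 3/5·R3
  [ 1  4  2/5  0  16/5 ]
  [ 0  0    1  0     3 ]
  [ 0  0    0  1    -1 ]
R1 ← R1 − 2/5·R2
  [ 1  4  0  0   2 ]
  [ 0  0  1  0   3 ]
  [ 0  0  0  1  -1 ]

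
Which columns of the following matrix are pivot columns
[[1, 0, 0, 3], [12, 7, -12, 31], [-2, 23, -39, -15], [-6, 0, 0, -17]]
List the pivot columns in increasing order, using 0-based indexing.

0, 1, 2, 3

ρ2 ← ρ2 − 12·ρ1
  [  1   0    0    3 ]
  [  0   7  -12   -5 ]
  [ -2  23  -39  -15 ]
  [ -6   0    0  -17 ]
ρ3 ← ρ3 + 2·ρ1
  [  1   0    0    3 ]
  [  0   7  -12   -5 ]
  [  0  23  -39   -9 ]
  [ -6   0    0  -17 ]
ρ4 ← ρ4 + 6·ρ1
  [ 1   0    0   3 ]
  [ 0   7  -12  -5 ]
  [ 0  23  -39  -9 ]
  [ 0   0    0   1 ]
ρ2 ← 1/7·ρ2
  [ 1   0      0     3 ]
  [ 0   1  -12/7  -5/7 ]
  [ 0  23    -39    -9 ]
  [ 0   0      0     1 ]
ρ3 ← ρ3 − 23·ρ2
  [ 1  0      0     3 ]
  [ 0  1  -12/7  -5/7 ]
  [ 0  0    3/7  52/7 ]
  [ 0  0      0     1 ]
ρ3 ← 7/3·ρ3
  [ 1  0      0     3 ]
  [ 0  1  -12/7  -5/7 ]
  [ 0  0      1  52/3 ]
  [ 0  0      0     1 ]
ρ3 ← ρ3 − 52/3·ρ4
  [ 1  0      0     3 ]
  [ 0  1  -12/7  -5/7 ]
  [ 0  0      1     0 ]
  [ 0  0      0     1 ]
ρ2 ← ρ2 + 5/7·ρ4
  [ 1  0      0  3 ]
  [ 0  1  -12/7  0 ]
  [ 0  0      1  0 ]
  [ 0  0      0  1 ]
ρ1 ← ρ1 − 3·ρ4
  [ 1  0      0  0 ]
  [ 0  1  -12/7  0 ]
  [ 0  0      1  0 ]
  [ 0  0      0  1 ]
ρ2 ← ρ2 + 12/7·ρ3
  [ 1  0  0  0 ]
  [ 0  1  0  0 ]
  [ 0  0  1  0 ]
  [ 0  0  0  1 ]
Pivot columns are the columns containing a leading 1.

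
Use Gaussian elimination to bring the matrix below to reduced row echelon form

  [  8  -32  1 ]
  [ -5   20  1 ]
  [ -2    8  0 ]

[[1, -4, 0], [0, 0, 1], [0, 0, 0]]

ρ1 -> 1/8·ρ1
  [  1  -4  1/8 ]
  [ -5  20    1 ]
  [ -2   8    0 ]
ρ2 -> ρ2 + 5·ρ1
  [  1  -4   1/8 ]
  [  0   0  13/8 ]
  [ -2   8     0 ]
ρ3 -> ρ3 + 2·ρ1
  [ 1  -4   1/8 ]
  [ 0   0  13/8 ]
  [ 0   0   1/4 ]
ρ2 -> 8/13·ρ2
  [ 1  -4  1/8 ]
  [ 0   0    1 ]
  [ 0   0  1/4 ]
ρ3 -> ρ3 − 1/4·ρ2
  [ 1  -4  1/8 ]
  [ 0   0    1 ]
  [ 0   0    0 ]
ρ1 -> ρ1 − 1/8·ρ2
  [ 1  -4  0 ]
  [ 0   0  1 ]
  [ 0   0  0 ]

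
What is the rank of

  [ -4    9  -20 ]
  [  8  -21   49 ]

rank = 2

Multiply R1 by -1/4.
Subtract 8 times R1 from R2.
Multiply R2 by -1/3.
Add 9/4 times R2 to R1.
The reduced form has 2 nonzero rows.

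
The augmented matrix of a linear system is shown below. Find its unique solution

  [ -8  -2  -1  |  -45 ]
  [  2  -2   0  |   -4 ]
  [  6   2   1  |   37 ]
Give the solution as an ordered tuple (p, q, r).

R1 → -1/8·R1
R2 → R2 − 2·R1
R3 → R3 − 6·R1
R2 → -2/5·R2
R3 → R3 − 1/2·R2
R3 → 5·R3
R2 → R2 − 1/10·R3
R1 → R1 − 1/8·R3
R1 → R1 − 1/4·R2
Reading off the last column: p = 4, q = 6, r = 1.

(4, 6, 1)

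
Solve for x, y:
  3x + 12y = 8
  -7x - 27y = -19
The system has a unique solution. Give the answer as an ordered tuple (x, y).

(4, -1/3)

Form the augmented matrix and row-reduce:
  [  3   12  |    8 ]
  [ -7  -27  |  -19 ]
Multiply R1 by 1/3.
  [  1    4  |  8/3 ]
  [ -7  -27  |  -19 ]
Add 7 times R1 to R2.
  [ 1  4  |   8/3 ]
  [ 0  1  |  -1/3 ]
Subtract 4 times R2 from R1.
  [ 1  0  |     4 ]
  [ 0  1  |  -1/3 ]
Reading off the last column: x = 4, y = -1/3.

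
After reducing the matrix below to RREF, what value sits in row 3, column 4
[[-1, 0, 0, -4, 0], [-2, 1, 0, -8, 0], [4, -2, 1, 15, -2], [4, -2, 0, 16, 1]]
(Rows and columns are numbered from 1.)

r1 := -1·r1
  [  1   0  0   4   0 ]
  [ -2   1  0  -8   0 ]
  [  4  -2  1  15  -2 ]
  [  4  -2  0  16   1 ]
r2 := r2 + 2·r1
  [ 1   0  0   4   0 ]
  [ 0   1  0   0   0 ]
  [ 4  -2  1  15  -2 ]
  [ 4  -2  0  16   1 ]
r3 := r3 − 4·r1
  [ 1   0  0   4   0 ]
  [ 0   1  0   0   0 ]
  [ 0  -2  1  -1  -2 ]
  [ 4  -2  0  16   1 ]
r4 := r4 − 4·r1
  [ 1   0  0   4   0 ]
  [ 0   1  0   0   0 ]
  [ 0  -2  1  -1  -2 ]
  [ 0  -2  0   0   1 ]
r3 := r3 + 2·r2
  [ 1   0  0   4   0 ]
  [ 0   1  0   0   0 ]
  [ 0   0  1  -1  -2 ]
  [ 0  -2  0   0   1 ]
r4 := r4 + 2·r2
  [ 1  0  0   4   0 ]
  [ 0  1  0   0   0 ]
  [ 0  0  1  -1  -2 ]
  [ 0  0  0   0   1 ]
r3 := r3 + 2·r4
  [ 1  0  0   4  0 ]
  [ 0  1  0   0  0 ]
  [ 0  0  1  -1  0 ]
  [ 0  0  0   0  1 ]

-1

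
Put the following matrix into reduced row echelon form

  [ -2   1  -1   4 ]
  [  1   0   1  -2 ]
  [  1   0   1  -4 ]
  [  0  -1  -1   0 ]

[[1, 0, 1, 0], [0, 1, 1, 0], [0, 0, 0, 1], [0, 0, 0, 0]]

r1 -> -1/2·r1
  [ 1  -1/2  1/2  -2 ]
  [ 1     0    1  -2 ]
  [ 1     0    1  -4 ]
  [ 0    -1   -1   0 ]
r2 -> r2 − r1
  [ 1  -1/2  1/2  -2 ]
  [ 0   1/2  1/2   0 ]
  [ 1     0    1  -4 ]
  [ 0    -1   -1   0 ]
r3 -> r3 − r1
  [ 1  -1/2  1/2  -2 ]
  [ 0   1/2  1/2   0 ]
  [ 0   1/2  1/2  -2 ]
  [ 0    -1   -1   0 ]
r2 -> 2·r2
  [ 1  -1/2  1/2  -2 ]
  [ 0     1    1   0 ]
  [ 0   1/2  1/2  -2 ]
  [ 0    -1   -1   0 ]
r3 -> r3 − 1/2·r2
  [ 1  -1/2  1/2  -2 ]
  [ 0     1    1   0 ]
  [ 0     0    0  -2 ]
  [ 0    -1   -1   0 ]
r4 -> r4 + r2
  [ 1  -1/2  1/2  -2 ]
  [ 0     1    1   0 ]
  [ 0     0    0  -2 ]
  [ 0     0    0   0 ]
r3 -> -1/2·r3
  [ 1  -1/2  1/2  -2 ]
  [ 0     1    1   0 ]
  [ 0     0    0   1 ]
  [ 0     0    0   0 ]
r1 -> r1 + 2·r3
  [ 1  -1/2  1/2  0 ]
  [ 0     1    1  0 ]
  [ 0     0    0  1 ]
  [ 0     0    0  0 ]
r1 -> r1 + 1/2·r2
  [ 1  0  1  0 ]
  [ 0  1  1  0 ]
  [ 0  0  0  1 ]
  [ 0  0  0  0 ]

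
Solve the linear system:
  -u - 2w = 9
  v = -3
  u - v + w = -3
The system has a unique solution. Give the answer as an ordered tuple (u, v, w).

Form the augmented matrix and row-reduce:
  [ -1   0  -2  |   9 ]
  [  0   1   0  |  -3 ]
  [  1  -1   1  |  -3 ]
ρ1 := -1·ρ1
ρ3 := ρ3 − ρ1
ρ3 := ρ3 + ρ2
ρ3 := -1·ρ3
ρ1 := ρ1 − 2·ρ3
Reading off the last column: u = -3, v = -3, w = -3.

(-3, -3, -3)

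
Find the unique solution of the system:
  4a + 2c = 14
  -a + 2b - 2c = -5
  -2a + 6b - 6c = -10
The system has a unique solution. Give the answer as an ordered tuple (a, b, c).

Form the augmented matrix and row-reduce:
  [  4  0   2  |   14 ]
  [ -1  2  -2  |   -5 ]
  [ -2  6  -6  |  -10 ]
ρ1 -> 1/4·ρ1
  [  1  0  1/2  |  7/2 ]
  [ -1  2   -2  |   -5 ]
  [ -2  6   -6  |  -10 ]
ρ2 -> ρ2 + ρ1
  [  1  0   1/2  |   7/2 ]
  [  0  2  -3/2  |  -3/2 ]
  [ -2  6    -6  |   -10 ]
ρ3 -> ρ3 + 2·ρ1
  [ 1  0   1/2  |   7/2 ]
  [ 0  2  -3/2  |  -3/2 ]
  [ 0  6    -5  |    -3 ]
ρ2 -> 1/2·ρ2
  [ 1  0   1/2  |   7/2 ]
  [ 0  1  -3/4  |  -3/4 ]
  [ 0  6    -5  |    -3 ]
ρ3 -> ρ3 − 6·ρ2
  [ 1  0   1/2  |   7/2 ]
  [ 0  1  -3/4  |  -3/4 ]
  [ 0  0  -1/2  |   3/2 ]
ρ3 -> -2·ρ3
  [ 1  0   1/2  |   7/2 ]
  [ 0  1  -3/4  |  -3/4 ]
  [ 0  0     1  |    -3 ]
ρ2 -> ρ2 + 3/4·ρ3
  [ 1  0  1/2  |  7/2 ]
  [ 0  1    0  |   -3 ]
  [ 0  0    1  |   -3 ]
ρ1 -> ρ1 − 1/2·ρ3
  [ 1  0  0  |   5 ]
  [ 0  1  0  |  -3 ]
  [ 0  0  1  |  -3 ]
Reading off the last column: a = 5, b = -3, c = -3.

(5, -3, -3)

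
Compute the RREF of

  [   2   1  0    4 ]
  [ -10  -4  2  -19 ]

R1 → 1/2·R1
  [   1  1/2  0    2 ]
  [ -10   -4  2  -19 ]
R2 → R2 + 10·R1
  [ 1  1/2  0  2 ]
  [ 0    1  2  1 ]
R1 → R1 − 1/2·R2
  [ 1  0  -1  3/2 ]
  [ 0  1   2    1 ]

[[1, 0, -1, 3/2], [0, 1, 2, 1]]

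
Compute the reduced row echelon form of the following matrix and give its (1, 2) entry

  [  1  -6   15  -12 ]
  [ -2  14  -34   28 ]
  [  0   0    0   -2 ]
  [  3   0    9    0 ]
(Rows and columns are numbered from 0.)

Add 2 times R1 to R2.
  [ 1  -6  15  -12 ]
  [ 0   2  -4    4 ]
  [ 0   0   0   -2 ]
  [ 3   0   9    0 ]
Subtract 3 times R1 from R4.
  [ 1  -6   15  -12 ]
  [ 0   2   -4    4 ]
  [ 0   0    0   -2 ]
  [ 0  18  -36   36 ]
Multiply R2 by 1/2.
  [ 1  -6   15  -12 ]
  [ 0   1   -2    2 ]
  [ 0   0    0   -2 ]
  [ 0  18  -36   36 ]
Subtract 18 times R2 from R4.
  [ 1  -6  15  -12 ]
  [ 0   1  -2    2 ]
  [ 0   0   0   -2 ]
  [ 0   0   0    0 ]
Multiply R3 by -1/2.
  [ 1  -6  15  -12 ]
  [ 0   1  -2    2 ]
  [ 0   0   0    1 ]
  [ 0   0   0    0 ]
Subtract 2 times R3 from R2.
  [ 1  -6  15  -12 ]
  [ 0   1  -2    0 ]
  [ 0   0   0    1 ]
  [ 0   0   0    0 ]
Add 12 times R3 to R1.
  [ 1  -6  15  0 ]
  [ 0   1  -2  0 ]
  [ 0   0   0  1 ]
  [ 0   0   0  0 ]
Add 6 times R2 to R1.
  [ 1  0   3  0 ]
  [ 0  1  -2  0 ]
  [ 0  0   0  1 ]
  [ 0  0   0  0 ]

-2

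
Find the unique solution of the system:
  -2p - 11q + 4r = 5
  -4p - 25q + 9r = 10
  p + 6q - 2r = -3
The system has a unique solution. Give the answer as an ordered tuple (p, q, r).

Form the augmented matrix and row-reduce:
  [ -2  -11   4  |   5 ]
  [ -4  -25   9  |  10 ]
  [  1    6  -2  |  -3 ]
Multiply r1 by -1/2.
Add 4 times r1 to r2.
Subtract r1 from r3.
Multiply r2 by -1/3.
Subtract 1/2 times r2 from r3.
Multiply r3 by 6.
Add 1/3 times r3 to r2.
Add 2 times r3 to r1.
Subtract 11/2 times r2 from r1.
Reading off the last column: p = -3, q = -1, r = -3.

(-3, -1, -3)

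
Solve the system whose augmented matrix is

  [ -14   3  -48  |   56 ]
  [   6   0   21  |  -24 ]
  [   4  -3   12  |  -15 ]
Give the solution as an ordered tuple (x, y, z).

(-1/2, 1/3, -1)

r1 := -1/14·r1
r2 := r2 − 6·r1
r3 := r3 − 4·r1
r2 := 7/9·r2
r3 := r3 + 15/7·r2
r3 := -1·r3
r2 := r2 − 1/3·r3
r1 := r1 − 24/7·r3
r1 := r1 + 3/14·r2
Reading off the last column: x = -1/2, y = 1/3, z = -1.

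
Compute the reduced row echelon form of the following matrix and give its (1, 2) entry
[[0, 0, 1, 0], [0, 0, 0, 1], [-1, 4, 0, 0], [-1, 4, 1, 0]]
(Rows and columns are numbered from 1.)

Swap R1 and R3.
Multiply R1 by -1.
Add R1 to R4.
Swap R2 and R3.
Subtract R2 from R4.

-4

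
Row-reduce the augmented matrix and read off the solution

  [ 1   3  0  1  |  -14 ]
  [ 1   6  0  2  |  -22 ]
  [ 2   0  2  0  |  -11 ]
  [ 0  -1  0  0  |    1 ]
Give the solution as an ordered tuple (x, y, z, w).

R2 -> R2 − R1
  [ 1   3  0  1  |  -14 ]
  [ 0   3  0  1  |   -8 ]
  [ 2   0  2  0  |  -11 ]
  [ 0  -1  0  0  |    1 ]
R3 -> R3 − 2·R1
  [ 1   3  0   1  |  -14 ]
  [ 0   3  0   1  |   -8 ]
  [ 0  -6  2  -2  |   17 ]
  [ 0  -1  0   0  |    1 ]
R2 -> 1/3·R2
  [ 1   3  0    1  |   -14 ]
  [ 0   1  0  1/3  |  -8/3 ]
  [ 0  -6  2   -2  |    17 ]
  [ 0  -1  0    0  |     1 ]
R3 -> R3 + 6·R2
  [ 1   3  0    1  |   -14 ]
  [ 0   1  0  1/3  |  -8/3 ]
  [ 0   0  2    0  |     1 ]
  [ 0  -1  0    0  |     1 ]
R4 -> R4 + R2
  [ 1  3  0    1  |   -14 ]
  [ 0  1  0  1/3  |  -8/3 ]
  [ 0  0  2    0  |     1 ]
  [ 0  0  0  1/3  |  -5/3 ]
R3 -> 1/2·R3
  [ 1  3  0    1  |   -14 ]
  [ 0  1  0  1/3  |  -8/3 ]
  [ 0  0  1    0  |   1/2 ]
  [ 0  0  0  1/3  |  -5/3 ]
R4 -> 3·R4
  [ 1  3  0    1  |   -14 ]
  [ 0  1  0  1/3  |  -8/3 ]
  [ 0  0  1    0  |   1/2 ]
  [ 0  0  0    1  |    -5 ]
R2 -> R2 − 1/3·R4
  [ 1  3  0  1  |  -14 ]
  [ 0  1  0  0  |   -1 ]
  [ 0  0  1  0  |  1/2 ]
  [ 0  0  0  1  |   -5 ]
R1 -> R1 − R4
  [ 1  3  0  0  |   -9 ]
  [ 0  1  0  0  |   -1 ]
  [ 0  0  1  0  |  1/2 ]
  [ 0  0  0  1  |   -5 ]
R1 -> R1 − 3·R2
  [ 1  0  0  0  |   -6 ]
  [ 0  1  0  0  |   -1 ]
  [ 0  0  1  0  |  1/2 ]
  [ 0  0  0  1  |   -5 ]
Reading off the last column: x = -6, y = -1, z = 1/2, w = -5.

(-6, -1, 1/2, -5)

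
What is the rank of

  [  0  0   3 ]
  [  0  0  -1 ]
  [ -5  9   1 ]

r1 <=> r3
  [ -5  9   1 ]
  [  0  0  -1 ]
  [  0  0   3 ]
r1 := -1/5·r1
  [ 1  -9/5  -1/5 ]
  [ 0     0    -1 ]
  [ 0     0     3 ]
r2 := -1·r2
  [ 1  -9/5  -1/5 ]
  [ 0     0     1 ]
  [ 0     0     3 ]
r3 := r3 − 3·r2
  [ 1  -9/5  -1/5 ]
  [ 0     0     1 ]
  [ 0     0     0 ]
r1 := r1 + 1/5·r2
  [ 1  -9/5  0 ]
  [ 0     0  1 ]
  [ 0     0  0 ]
The reduced form has 2 nonzero rows.

rank = 2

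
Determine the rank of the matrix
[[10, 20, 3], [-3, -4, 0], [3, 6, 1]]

rank = 3

Multiply ρ1 by 1/10.
Add 3 times ρ1 to ρ2.
Subtract 3 times ρ1 from ρ3.
Multiply ρ2 by 1/2.
Multiply ρ3 by 10.
Subtract 9/20 times ρ3 from ρ2.
Subtract 3/10 times ρ3 from ρ1.
Subtract 2 times ρ2 from ρ1.
The reduced form has 3 nonzero rows.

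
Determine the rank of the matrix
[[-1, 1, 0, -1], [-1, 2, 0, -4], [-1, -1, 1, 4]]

rank = 3

R1 := -1·R1
  [  1  -1  0   1 ]
  [ -1   2  0  -4 ]
  [ -1  -1  1   4 ]
R2 := R2 + R1
  [  1  -1  0   1 ]
  [  0   1  0  -3 ]
  [ -1  -1  1   4 ]
R3 := R3 + R1
  [ 1  -1  0   1 ]
  [ 0   1  0  -3 ]
  [ 0  -2  1   5 ]
R3 := R3 + 2·R2
  [ 1  -1  0   1 ]
  [ 0   1  0  -3 ]
  [ 0   0  1  -1 ]
R1 := R1 + R2
  [ 1  0  0  -2 ]
  [ 0  1  0  -3 ]
  [ 0  0  1  -1 ]
The reduced form has 3 nonzero rows.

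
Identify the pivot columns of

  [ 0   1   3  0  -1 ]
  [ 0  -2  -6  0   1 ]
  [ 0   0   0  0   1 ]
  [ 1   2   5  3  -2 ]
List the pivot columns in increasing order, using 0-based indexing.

0, 1, 4

Swap ρ1 and ρ4.
  [ 1   2   5  3  -2 ]
  [ 0  -2  -6  0   1 ]
  [ 0   0   0  0   1 ]
  [ 0   1   3  0  -1 ]
Multiply ρ2 by -1/2.
  [ 1  2  5  3    -2 ]
  [ 0  1  3  0  -1/2 ]
  [ 0  0  0  0     1 ]
  [ 0  1  3  0    -1 ]
Subtract ρ2 from ρ4.
  [ 1  2  5  3    -2 ]
  [ 0  1  3  0  -1/2 ]
  [ 0  0  0  0     1 ]
  [ 0  0  0  0  -1/2 ]
Add 1/2 times ρ3 to ρ4.
  [ 1  2  5  3    -2 ]
  [ 0  1  3  0  -1/2 ]
  [ 0  0  0  0     1 ]
  [ 0  0  0  0     0 ]
Add 1/2 times ρ3 to ρ2.
  [ 1  2  5  3  -2 ]
  [ 0  1  3  0   0 ]
  [ 0  0  0  0   1 ]
  [ 0  0  0  0   0 ]
Add 2 times ρ3 to ρ1.
  [ 1  2  5  3  0 ]
  [ 0  1  3  0  0 ]
  [ 0  0  0  0  1 ]
  [ 0  0  0  0  0 ]
Subtract 2 times ρ2 from ρ1.
  [ 1  0  -1  3  0 ]
  [ 0  1   3  0  0 ]
  [ 0  0   0  0  1 ]
  [ 0  0   0  0  0 ]
Pivot columns are the columns containing a leading 1.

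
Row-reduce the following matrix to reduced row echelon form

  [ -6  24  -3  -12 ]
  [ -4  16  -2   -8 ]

[[1, -4, 1/2, 2], [0, 0, 0, 0]]

R1 → -1/6·R1
  [  1  -4  1/2   2 ]
  [ -4  16   -2  -8 ]
R2 → R2 + 4·R1
  [ 1  -4  1/2  2 ]
  [ 0   0    0  0 ]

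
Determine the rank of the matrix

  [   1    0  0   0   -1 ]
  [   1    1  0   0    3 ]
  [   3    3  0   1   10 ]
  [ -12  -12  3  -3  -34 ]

rank = 4

Subtract R1 from R2.
  [   1    0  0   0   -1 ]
  [   0    1  0   0    4 ]
  [   3    3  0   1   10 ]
  [ -12  -12  3  -3  -34 ]
Subtract 3 times R1 from R3.
  [   1    0  0   0   -1 ]
  [   0    1  0   0    4 ]
  [   0    3  0   1   13 ]
  [ -12  -12  3  -3  -34 ]
Add 12 times R1 to R4.
  [ 1    0  0   0   -1 ]
  [ 0    1  0   0    4 ]
  [ 0    3  0   1   13 ]
  [ 0  -12  3  -3  -46 ]
Subtract 3 times R2 from R3.
  [ 1    0  0   0   -1 ]
  [ 0    1  0   0    4 ]
  [ 0    0  0   1    1 ]
  [ 0  -12  3  -3  -46 ]
Add 12 times R2 to R4.
  [ 1  0  0   0  -1 ]
  [ 0  1  0   0   4 ]
  [ 0  0  0   1   1 ]
  [ 0  0  3  -3   2 ]
Swap R3 and R4.
  [ 1  0  0   0  -1 ]
  [ 0  1  0   0   4 ]
  [ 0  0  3  -3   2 ]
  [ 0  0  0   1   1 ]
Multiply R3 by 1/3.
  [ 1  0  0   0   -1 ]
  [ 0  1  0   0    4 ]
  [ 0  0  1  -1  2/3 ]
  [ 0  0  0   1    1 ]
Add R4 to R3.
  [ 1  0  0  0   -1 ]
  [ 0  1  0  0    4 ]
  [ 0  0  1  0  5/3 ]
  [ 0  0  0  1    1 ]
The reduced form has 4 nonzero rows.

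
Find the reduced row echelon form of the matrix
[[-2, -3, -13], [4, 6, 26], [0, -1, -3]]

Multiply r1 by -1/2.
  [ 1  3/2  13/2 ]
  [ 4    6    26 ]
  [ 0   -1    -3 ]
Subtract 4 times r1 from r2.
  [ 1  3/2  13/2 ]
  [ 0    0     0 ]
  [ 0   -1    -3 ]
Swap r2 and r3.
  [ 1  3/2  13/2 ]
  [ 0   -1    -3 ]
  [ 0    0     0 ]
Multiply r2 by -1.
  [ 1  3/2  13/2 ]
  [ 0    1     3 ]
  [ 0    0     0 ]
Subtract 3/2 times r2 from r1.
  [ 1  0  2 ]
  [ 0  1  3 ]
  [ 0  0  0 ]

[[1, 0, 2], [0, 1, 3], [0, 0, 0]]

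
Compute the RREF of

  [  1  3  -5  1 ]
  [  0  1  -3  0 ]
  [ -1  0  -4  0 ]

Add R1 to R3.
  [ 1  3  -5  1 ]
  [ 0  1  -3  0 ]
  [ 0  3  -9  1 ]
Subtract 3 times R2 from R3.
  [ 1  3  -5  1 ]
  [ 0  1  -3  0 ]
  [ 0  0   0  1 ]
Subtract R3 from R1.
  [ 1  3  -5  0 ]
  [ 0  1  -3  0 ]
  [ 0  0   0  1 ]
Subtract 3 times R2 from R1.
  [ 1  0   4  0 ]
  [ 0  1  -3  0 ]
  [ 0  0   0  1 ]

[[1, 0, 4, 0], [0, 1, -3, 0], [0, 0, 0, 1]]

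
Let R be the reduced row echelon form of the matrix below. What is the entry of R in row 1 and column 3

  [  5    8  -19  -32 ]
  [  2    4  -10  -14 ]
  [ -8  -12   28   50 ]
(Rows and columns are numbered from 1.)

r1 := 1/5·r1
  [  1  8/5  -19/5  -32/5 ]
  [  2    4    -10    -14 ]
  [ -8  -12     28     50 ]
r2 := r2 − 2·r1
  [  1  8/5  -19/5  -32/5 ]
  [  0  4/5  -12/5   -6/5 ]
  [ -8  -12     28     50 ]
r3 := r3 + 8·r1
  [ 1  8/5  -19/5  -32/5 ]
  [ 0  4/5  -12/5   -6/5 ]
  [ 0  4/5  -12/5   -6/5 ]
r2 := 5/4·r2
  [ 1  8/5  -19/5  -32/5 ]
  [ 0    1     -3   -3/2 ]
  [ 0  4/5  -12/5   -6/5 ]
r3 := r3 − 4/5·r2
  [ 1  8/5  -19/5  -32/5 ]
  [ 0    1     -3   -3/2 ]
  [ 0    0      0      0 ]
r1 := r1 − 8/5·r2
  [ 1  0   1    -4 ]
  [ 0  1  -3  -3/2 ]
  [ 0  0   0     0 ]

1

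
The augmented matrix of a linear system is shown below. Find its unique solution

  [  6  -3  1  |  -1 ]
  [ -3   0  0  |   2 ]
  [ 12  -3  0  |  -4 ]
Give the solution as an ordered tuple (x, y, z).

(-2/3, -4/3, -1)

R1 ← 1/6·R1
  [  1  -1/2  1/6  |  -1/6 ]
  [ -3     0    0  |     2 ]
  [ 12    -3    0  |    -4 ]
R2 ← R2 + 3·R1
  [  1  -1/2  1/6  |  -1/6 ]
  [  0  -3/2  1/2  |   3/2 ]
  [ 12    -3    0  |    -4 ]
R3 ← R3 − 12·R1
  [ 1  -1/2  1/6  |  -1/6 ]
  [ 0  -3/2  1/2  |   3/2 ]
  [ 0     3   -2  |    -2 ]
R2 ← -2/3·R2
  [ 1  -1/2   1/6  |  -1/6 ]
  [ 0     1  -1/3  |    -1 ]
  [ 0     3    -2  |    -2 ]
R3 ← R3 − 3·R2
  [ 1  -1/2   1/6  |  -1/6 ]
  [ 0     1  -1/3  |    -1 ]
  [ 0     0    -1  |     1 ]
R3 ← -1·R3
  [ 1  -1/2   1/6  |  -1/6 ]
  [ 0     1  -1/3  |    -1 ]
  [ 0     0     1  |    -1 ]
R2 ← R2 + 1/3·R3
  [ 1  -1/2  1/6  |  -1/6 ]
  [ 0     1    0  |  -4/3 ]
  [ 0     0    1  |    -1 ]
R1 ← R1 − 1/6·R3
  [ 1  -1/2  0  |     0 ]
  [ 0     1  0  |  -4/3 ]
  [ 0     0  1  |    -1 ]
R1 ← R1 + 1/2·R2
  [ 1  0  0  |  -2/3 ]
  [ 0  1  0  |  -4/3 ]
  [ 0  0  1  |    -1 ]
Reading off the last column: x = -2/3, y = -4/3, z = -1.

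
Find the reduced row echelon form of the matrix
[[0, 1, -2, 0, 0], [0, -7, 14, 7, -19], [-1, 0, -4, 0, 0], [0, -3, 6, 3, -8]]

R1 ↔ R3
  [ -1   0  -4  0    0 ]
  [  0  -7  14  7  -19 ]
  [  0   1  -2  0    0 ]
  [  0  -3   6  3   -8 ]
R1 → -1·R1
  [ 1   0   4  0    0 ]
  [ 0  -7  14  7  -19 ]
  [ 0   1  -2  0    0 ]
  [ 0  -3   6  3   -8 ]
R2 → -1/7·R2
  [ 1   0   4   0     0 ]
  [ 0   1  -2  -1  19/7 ]
  [ 0   1  -2   0     0 ]
  [ 0  -3   6   3    -8 ]
R3 → R3 − R2
  [ 1   0   4   0      0 ]
  [ 0   1  -2  -1   19/7 ]
  [ 0   0   0   1  -19/7 ]
  [ 0  -3   6   3     -8 ]
R4 → R4 + 3·R2
  [ 1  0   4   0      0 ]
  [ 0  1  -2  -1   19/7 ]
  [ 0  0   0   1  -19/7 ]
  [ 0  0   0   0    1/7 ]
R4 → 7·R4
  [ 1  0   4   0      0 ]
  [ 0  1  -2  -1   19/7 ]
  [ 0  0   0   1  -19/7 ]
  [ 0  0   0   0      1 ]
R3 → R3 + 19/7·R4
  [ 1  0   4   0     0 ]
  [ 0  1  -2  -1  19/7 ]
  [ 0  0   0   1     0 ]
  [ 0  0   0   0     1 ]
R2 → R2 − 19/7·R4
  [ 1  0   4   0  0 ]
  [ 0  1  -2  -1  0 ]
  [ 0  0   0   1  0 ]
  [ 0  0   0   0  1 ]
R2 → R2 + R3
  [ 1  0   4  0  0 ]
  [ 0  1  -2  0  0 ]
  [ 0  0   0  1  0 ]
  [ 0  0   0  0  1 ]

[[1, 0, 4, 0, 0], [0, 1, -2, 0, 0], [0, 0, 0, 1, 0], [0, 0, 0, 0, 1]]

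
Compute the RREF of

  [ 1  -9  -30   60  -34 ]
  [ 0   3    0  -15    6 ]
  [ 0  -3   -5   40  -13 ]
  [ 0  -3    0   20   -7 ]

[[1, 0, 0, 0, -1], [0, 1, 0, 0, 1], [0, 0, 1, 0, 2/5], [0, 0, 0, 1, -1/5]]

R2 → 1/3·R2
  [ 1  -9  -30  60  -34 ]
  [ 0   1    0  -5    2 ]
  [ 0  -3   -5  40  -13 ]
  [ 0  -3    0  20   -7 ]
R3 → R3 + 3·R2
  [ 1  -9  -30  60  -34 ]
  [ 0   1    0  -5    2 ]
  [ 0   0   -5  25   -7 ]
  [ 0  -3    0  20   -7 ]
R4 → R4 + 3·R2
  [ 1  -9  -30  60  -34 ]
  [ 0   1    0  -5    2 ]
  [ 0   0   -5  25   -7 ]
  [ 0   0    0   5   -1 ]
R3 → -1/5·R3
  [ 1  -9  -30  60  -34 ]
  [ 0   1    0  -5    2 ]
  [ 0   0    1  -5  7/5 ]
  [ 0   0    0   5   -1 ]
R4 → 1/5·R4
  [ 1  -9  -30  60   -34 ]
  [ 0   1    0  -5     2 ]
  [ 0   0    1  -5   7/5 ]
  [ 0   0    0   1  -1/5 ]
R3 → R3 + 5·R4
  [ 1  -9  -30  60   -34 ]
  [ 0   1    0  -5     2 ]
  [ 0   0    1   0   2/5 ]
  [ 0   0    0   1  -1/5 ]
R2 → R2 + 5·R4
  [ 1  -9  -30  60   -34 ]
  [ 0   1    0   0     1 ]
  [ 0   0    1   0   2/5 ]
  [ 0   0    0   1  -1/5 ]
R1 → R1 − 60·R4
  [ 1  -9  -30  0   -22 ]
  [ 0   1    0  0     1 ]
  [ 0   0    1  0   2/5 ]
  [ 0   0    0  1  -1/5 ]
R1 → R1 + 30·R3
  [ 1  -9  0  0   -10 ]
  [ 0   1  0  0     1 ]
  [ 0   0  1  0   2/5 ]
  [ 0   0  0  1  -1/5 ]
R1 → R1 + 9·R2
  [ 1  0  0  0    -1 ]
  [ 0  1  0  0     1 ]
  [ 0  0  1  0   2/5 ]
  [ 0  0  0  1  -1/5 ]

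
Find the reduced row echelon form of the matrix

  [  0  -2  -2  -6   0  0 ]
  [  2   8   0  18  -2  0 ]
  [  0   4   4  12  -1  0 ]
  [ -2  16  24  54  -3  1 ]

R1 <=> R2
  [  2   8   0  18  -2  0 ]
  [  0  -2  -2  -6   0  0 ]
  [  0   4   4  12  -1  0 ]
  [ -2  16  24  54  -3  1 ]
R1 ← 1/2·R1
  [  1   4   0   9  -1  0 ]
  [  0  -2  -2  -6   0  0 ]
  [  0   4   4  12  -1  0 ]
  [ -2  16  24  54  -3  1 ]
R4 ← R4 + 2·R1
  [ 1   4   0   9  -1  0 ]
  [ 0  -2  -2  -6   0  0 ]
  [ 0   4   4  12  -1  0 ]
  [ 0  24  24  72  -5  1 ]
R2 ← -1/2·R2
  [ 1   4   0   9  -1  0 ]
  [ 0   1   1   3   0  0 ]
  [ 0   4   4  12  -1  0 ]
  [ 0  24  24  72  -5  1 ]
R3 ← R3 − 4·R2
  [ 1   4   0   9  -1  0 ]
  [ 0   1   1   3   0  0 ]
  [ 0   0   0   0  -1  0 ]
  [ 0  24  24  72  -5  1 ]
R4 ← R4 − 24·R2
  [ 1  4  0  9  -1  0 ]
  [ 0  1  1  3   0  0 ]
  [ 0  0  0  0  -1  0 ]
  [ 0  0  0  0  -5  1 ]
R3 ← -1·R3
  [ 1  4  0  9  -1  0 ]
  [ 0  1  1  3   0  0 ]
  [ 0  0  0  0   1  0 ]
  [ 0  0  0  0  -5  1 ]
R4 ← R4 + 5·R3
  [ 1  4  0  9  -1  0 ]
  [ 0  1  1  3   0  0 ]
  [ 0  0  0  0   1  0 ]
  [ 0  0  0  0   0  1 ]
R1 ← R1 + R3
  [ 1  4  0  9  0  0 ]
  [ 0  1  1  3  0  0 ]
  [ 0  0  0  0  1  0 ]
  [ 0  0  0  0  0  1 ]
R1 ← R1 − 4·R2
  [ 1  0  -4  -3  0  0 ]
  [ 0  1   1   3  0  0 ]
  [ 0  0   0   0  1  0 ]
  [ 0  0   0   0  0  1 ]

[[1, 0, -4, -3, 0, 0], [0, 1, 1, 3, 0, 0], [0, 0, 0, 0, 1, 0], [0, 0, 0, 0, 0, 1]]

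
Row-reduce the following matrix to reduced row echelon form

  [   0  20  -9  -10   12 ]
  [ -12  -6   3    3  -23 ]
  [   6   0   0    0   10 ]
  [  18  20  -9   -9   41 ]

[[1, 0, 0, 0, 5/3], [0, 1, 0, 0, 1], [0, 0, 1, 0, 2], [0, 0, 0, 1, -1]]

R1 ↔ R2
  [ -12  -6   3    3  -23 ]
  [   0  20  -9  -10   12 ]
  [   6   0   0    0   10 ]
  [  18  20  -9   -9   41 ]
R1 ← -1/12·R1
  [  1  1/2  -1/4  -1/4  23/12 ]
  [  0   20    -9   -10     12 ]
  [  6    0     0     0     10 ]
  [ 18   20    -9    -9     41 ]
R3 ← R3 − 6·R1
  [  1  1/2  -1/4  -1/4  23/12 ]
  [  0   20    -9   -10     12 ]
  [  0   -3   3/2   3/2   -3/2 ]
  [ 18   20    -9    -9     41 ]
R4 ← R4 − 18·R1
  [ 1  1/2  -1/4  -1/4  23/12 ]
  [ 0   20    -9   -10     12 ]
  [ 0   -3   3/2   3/2   -3/2 ]
  [ 0   11  -9/2  -9/2   13/2 ]
R2 ← 1/20·R2
  [ 1  1/2   -1/4  -1/4  23/12 ]
  [ 0    1  -9/20  -1/2    3/5 ]
  [ 0   -3    3/2   3/2   -3/2 ]
  [ 0   11   -9/2  -9/2   13/2 ]
R3 ← R3 + 3·R2
  [ 1  1/2   -1/4  -1/4  23/12 ]
  [ 0    1  -9/20  -1/2    3/5 ]
  [ 0    0   3/20     0   3/10 ]
  [ 0   11   -9/2  -9/2   13/2 ]
R4 ← R4 − 11·R2
  [ 1  1/2   -1/4  -1/4  23/12 ]
  [ 0    1  -9/20  -1/2    3/5 ]
  [ 0    0   3/20     0   3/10 ]
  [ 0    0   9/20     1  -1/10 ]
R3 ← 20/3·R3
  [ 1  1/2   -1/4  -1/4  23/12 ]
  [ 0    1  -9/20  -1/2    3/5 ]
  [ 0    0      1     0      2 ]
  [ 0    0   9/20     1  -1/10 ]
R4 ← R4 − 9/20·R3
  [ 1  1/2   -1/4  -1/4  23/12 ]
  [ 0    1  -9/20  -1/2    3/5 ]
  [ 0    0      1     0      2 ]
  [ 0    0      0     1     -1 ]
R2 ← R2 + 1/2·R4
  [ 1  1/2   -1/4  -1/4  23/12 ]
  [ 0    1  -9/20     0   1/10 ]
  [ 0    0      1     0      2 ]
  [ 0    0      0     1     -1 ]
R1 ← R1 + 1/4·R4
  [ 1  1/2   -1/4  0   5/3 ]
  [ 0    1  -9/20  0  1/10 ]
  [ 0    0      1  0     2 ]
  [ 0    0      0  1    -1 ]
R2 ← R2 + 9/20·R3
  [ 1  1/2  -1/4  0  5/3 ]
  [ 0    1     0  0    1 ]
  [ 0    0     1  0    2 ]
  [ 0    0     0  1   -1 ]
R1 ← R1 + 1/4·R3
  [ 1  1/2  0  0  13/6 ]
  [ 0    1  0  0     1 ]
  [ 0    0  1  0     2 ]
  [ 0    0  0  1    -1 ]
R1 ← R1 − 1/2·R2
  [ 1  0  0  0  5/3 ]
  [ 0  1  0  0    1 ]
  [ 0  0  1  0    2 ]
  [ 0  0  0  1   -1 ]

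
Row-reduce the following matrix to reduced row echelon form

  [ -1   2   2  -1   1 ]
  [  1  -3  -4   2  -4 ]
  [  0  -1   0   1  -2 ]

[[1, 0, 0, -1, 4], [0, 1, 0, -1, 2], [0, 0, 1, 0, 1/2]]

Multiply r1 by -1.
  [ 1  -2  -2  1  -1 ]
  [ 1  -3  -4  2  -4 ]
  [ 0  -1   0  1  -2 ]
Subtract r1 from r2.
  [ 1  -2  -2  1  -1 ]
  [ 0  -1  -2  1  -3 ]
  [ 0  -1   0  1  -2 ]
Multiply r2 by -1.
  [ 1  -2  -2   1  -1 ]
  [ 0   1   2  -1   3 ]
  [ 0  -1   0   1  -2 ]
Add r2 to r3.
  [ 1  -2  -2   1  -1 ]
  [ 0   1   2  -1   3 ]
  [ 0   0   2   0   1 ]
Multiply r3 by 1/2.
  [ 1  -2  -2   1   -1 ]
  [ 0   1   2  -1    3 ]
  [ 0   0   1   0  1/2 ]
Subtract 2 times r3 from r2.
  [ 1  -2  -2   1   -1 ]
  [ 0   1   0  -1    2 ]
  [ 0   0   1   0  1/2 ]
Add 2 times r3 to r1.
  [ 1  -2  0   1    0 ]
  [ 0   1  0  -1    2 ]
  [ 0   0  1   0  1/2 ]
Add 2 times r2 to r1.
  [ 1  0  0  -1    4 ]
  [ 0  1  0  -1    2 ]
  [ 0  0  1   0  1/2 ]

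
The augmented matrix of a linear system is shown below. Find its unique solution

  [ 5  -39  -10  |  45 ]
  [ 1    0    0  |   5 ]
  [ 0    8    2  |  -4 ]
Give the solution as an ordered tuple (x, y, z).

ρ1 -> 1/5·ρ1
  [ 1  -39/5  -2  |   9 ]
  [ 1      0   0  |   5 ]
  [ 0      8   2  |  -4 ]
ρ2 -> ρ2 − ρ1
  [ 1  -39/5  -2  |   9 ]
  [ 0   39/5   2  |  -4 ]
  [ 0      8   2  |  -4 ]
ρ2 -> 5/39·ρ2
  [ 1  -39/5     -2  |       9 ]
  [ 0      1  10/39  |  -20/39 ]
  [ 0      8      2  |      -4 ]
ρ3 -> ρ3 − 8·ρ2
  [ 1  -39/5     -2  |       9 ]
  [ 0      1  10/39  |  -20/39 ]
  [ 0      0  -2/39  |    4/39 ]
ρ3 -> -39/2·ρ3
  [ 1  -39/5     -2  |       9 ]
  [ 0      1  10/39  |  -20/39 ]
  [ 0      0      1  |      -2 ]
ρ2 -> ρ2 − 10/39·ρ3
  [ 1  -39/5  -2  |   9 ]
  [ 0      1   0  |   0 ]
  [ 0      0   1  |  -2 ]
ρ1 -> ρ1 + 2·ρ3
  [ 1  -39/5  0  |   5 ]
  [ 0      1  0  |   0 ]
  [ 0      0  1  |  -2 ]
ρ1 -> ρ1 + 39/5·ρ2
  [ 1  0  0  |   5 ]
  [ 0  1  0  |   0 ]
  [ 0  0  1  |  -2 ]
Reading off the last column: x = 5, y = 0, z = -2.

(5, 0, -2)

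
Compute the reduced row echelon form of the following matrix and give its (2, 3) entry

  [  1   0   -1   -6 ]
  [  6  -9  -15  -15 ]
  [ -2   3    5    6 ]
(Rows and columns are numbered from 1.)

r2 := r2 − 6·r1
  [  1   0  -1  -6 ]
  [  0  -9  -9  21 ]
  [ -2   3   5   6 ]
r3 := r3 + 2·r1
  [ 1   0  -1  -6 ]
  [ 0  -9  -9  21 ]
  [ 0   3   3  -6 ]
r2 := -1/9·r2
  [ 1  0  -1    -6 ]
  [ 0  1   1  -7/3 ]
  [ 0  3   3    -6 ]
r3 := r3 − 3·r2
  [ 1  0  -1    -6 ]
  [ 0  1   1  -7/3 ]
  [ 0  0   0     1 ]
r2 := r2 + 7/3·r3
  [ 1  0  -1  -6 ]
  [ 0  1   1   0 ]
  [ 0  0   0   1 ]
r1 := r1 + 6·r3
  [ 1  0  -1  0 ]
  [ 0  1   1  0 ]
  [ 0  0   0  1 ]

1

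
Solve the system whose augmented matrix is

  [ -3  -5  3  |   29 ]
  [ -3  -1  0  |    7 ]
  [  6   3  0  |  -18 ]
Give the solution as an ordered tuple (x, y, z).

Multiply R1 by -1/3.
  [  1  5/3  -1  |  -29/3 ]
  [ -3   -1   0  |      7 ]
  [  6    3   0  |    -18 ]
Add 3 times R1 to R2.
  [ 1  5/3  -1  |  -29/3 ]
  [ 0    4  -3  |    -22 ]
  [ 6    3   0  |    -18 ]
Subtract 6 times R1 from R3.
  [ 1  5/3  -1  |  -29/3 ]
  [ 0    4  -3  |    -22 ]
  [ 0   -7   6  |     40 ]
Multiply R2 by 1/4.
  [ 1  5/3    -1  |  -29/3 ]
  [ 0    1  -3/4  |  -11/2 ]
  [ 0   -7     6  |     40 ]
Add 7 times R2 to R3.
  [ 1  5/3    -1  |  -29/3 ]
  [ 0    1  -3/4  |  -11/2 ]
  [ 0    0   3/4  |    3/2 ]
Multiply R3 by 4/3.
  [ 1  5/3    -1  |  -29/3 ]
  [ 0    1  -3/4  |  -11/2 ]
  [ 0    0     1  |      2 ]
Add 3/4 times R3 to R2.
  [ 1  5/3  -1  |  -29/3 ]
  [ 0    1   0  |     -4 ]
  [ 0    0   1  |      2 ]
Add R3 to R1.
  [ 1  5/3  0  |  -23/3 ]
  [ 0    1  0  |     -4 ]
  [ 0    0  1  |      2 ]
Subtract 5/3 times R2 from R1.
  [ 1  0  0  |  -1 ]
  [ 0  1  0  |  -4 ]
  [ 0  0  1  |   2 ]
Reading off the last column: x = -1, y = -4, z = 2.

(-1, -4, 2)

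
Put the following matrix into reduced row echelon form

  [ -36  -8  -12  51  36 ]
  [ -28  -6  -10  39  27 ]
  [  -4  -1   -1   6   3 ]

Multiply R1 by -1/36.
  [   1  2/9  1/3  -17/12  -1 ]
  [ -28   -6  -10      39  27 ]
  [  -4   -1   -1       6   3 ]
Add 28 times R1 to R2.
  [  1  2/9   1/3  -17/12  -1 ]
  [  0  2/9  -2/3    -2/3  -1 ]
  [ -4   -1    -1       6   3 ]
Add 4 times R1 to R3.
  [ 1   2/9   1/3  -17/12  -1 ]
  [ 0   2/9  -2/3    -2/3  -1 ]
  [ 0  -1/9   1/3     1/3  -1 ]
Multiply R2 by 9/2.
  [ 1   2/9  1/3  -17/12    -1 ]
  [ 0     1   -3      -3  -9/2 ]
  [ 0  -1/9  1/3     1/3    -1 ]
Add 1/9 times R2 to R3.
  [ 1  2/9  1/3  -17/12    -1 ]
  [ 0    1   -3      -3  -9/2 ]
  [ 0    0    0       0  -3/2 ]
Multiply R3 by -2/3.
  [ 1  2/9  1/3  -17/12    -1 ]
  [ 0    1   -3      -3  -9/2 ]
  [ 0    0    0       0     1 ]
Add 9/2 times R3 to R2.
  [ 1  2/9  1/3  -17/12  -1 ]
  [ 0    1   -3      -3   0 ]
  [ 0    0    0       0   1 ]
Add R3 to R1.
  [ 1  2/9  1/3  -17/12  0 ]
  [ 0    1   -3      -3  0 ]
  [ 0    0    0       0  1 ]
Subtract 2/9 times R2 from R1.
  [ 1  0   1  -3/4  0 ]
  [ 0  1  -3    -3  0 ]
  [ 0  0   0     0  1 ]

[[1, 0, 1, -3/4, 0], [0, 1, -3, -3, 0], [0, 0, 0, 0, 1]]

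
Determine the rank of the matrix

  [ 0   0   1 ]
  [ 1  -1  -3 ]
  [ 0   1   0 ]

rank = 3

r1 <-> r2
  [ 1  -1  -3 ]
  [ 0   0   1 ]
  [ 0   1   0 ]
r2 <-> r3
  [ 1  -1  -3 ]
  [ 0   1   0 ]
  [ 0   0   1 ]
r1 -> r1 + 3·r3
  [ 1  -1  0 ]
  [ 0   1  0 ]
  [ 0   0  1 ]
r1 -> r1 + r2
  [ 1  0  0 ]
  [ 0  1  0 ]
  [ 0  0  1 ]
The reduced form has 3 nonzero rows.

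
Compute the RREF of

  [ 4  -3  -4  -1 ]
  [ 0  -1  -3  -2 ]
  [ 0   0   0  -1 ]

R1 := 1/4·R1
  [ 1  -3/4  -1  -1/4 ]
  [ 0    -1  -3    -2 ]
  [ 0     0   0    -1 ]
R2 := -1·R2
  [ 1  -3/4  -1  -1/4 ]
  [ 0     1   3     2 ]
  [ 0     0   0    -1 ]
R3 := -1·R3
  [ 1  -3/4  -1  -1/4 ]
  [ 0     1   3     2 ]
  [ 0     0   0     1 ]
R2 := R2 − 2·R3
  [ 1  -3/4  -1  -1/4 ]
  [ 0     1   3     0 ]
  [ 0     0   0     1 ]
R1 := R1 + 1/4·R3
  [ 1  -3/4  -1  0 ]
  [ 0     1   3  0 ]
  [ 0     0   0  1 ]
R1 := R1 + 3/4·R2
  [ 1  0  5/4  0 ]
  [ 0  1    3  0 ]
  [ 0  0    0  1 ]

[[1, 0, 5/4, 0], [0, 1, 3, 0], [0, 0, 0, 1]]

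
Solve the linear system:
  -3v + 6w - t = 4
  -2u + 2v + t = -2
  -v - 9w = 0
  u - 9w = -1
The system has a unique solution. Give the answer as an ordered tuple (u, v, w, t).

Form the augmented matrix and row-reduce:
  [  0  -3   6  -1  |   4 ]
  [ -2   2   0   1  |  -2 ]
  [  0  -1  -9   0  |   0 ]
  [  1   0  -9   0  |  -1 ]
R1 <=> R2
  [ -2   2   0   1  |  -2 ]
  [  0  -3   6  -1  |   4 ]
  [  0  -1  -9   0  |   0 ]
  [  1   0  -9   0  |  -1 ]
R1 := -1/2·R1
  [ 1  -1   0  -1/2  |   1 ]
  [ 0  -3   6    -1  |   4 ]
  [ 0  -1  -9     0  |   0 ]
  [ 1   0  -9     0  |  -1 ]
R4 := R4 − R1
  [ 1  -1   0  -1/2  |   1 ]
  [ 0  -3   6    -1  |   4 ]
  [ 0  -1  -9     0  |   0 ]
  [ 0   1  -9   1/2  |  -2 ]
R2 := -1/3·R2
  [ 1  -1   0  -1/2  |     1 ]
  [ 0   1  -2   1/3  |  -4/3 ]
  [ 0  -1  -9     0  |     0 ]
  [ 0   1  -9   1/2  |    -2 ]
R3 := R3 + R2
  [ 1  -1    0  -1/2  |     1 ]
  [ 0   1   -2   1/3  |  -4/3 ]
  [ 0   0  -11   1/3  |  -4/3 ]
  [ 0   1   -9   1/2  |    -2 ]
R4 := R4 − R2
  [ 1  -1    0  -1/2  |     1 ]
  [ 0   1   -2   1/3  |  -4/3 ]
  [ 0   0  -11   1/3  |  -4/3 ]
  [ 0   0   -7   1/6  |  -2/3 ]
R3 := -1/11·R3
  [ 1  -1   0   -1/2  |     1 ]
  [ 0   1  -2    1/3  |  -4/3 ]
  [ 0   0   1  -1/33  |  4/33 ]
  [ 0   0  -7    1/6  |  -2/3 ]
R4 := R4 + 7·R3
  [ 1  -1   0   -1/2  |     1 ]
  [ 0   1  -2    1/3  |  -4/3 ]
  [ 0   0   1  -1/33  |  4/33 ]
  [ 0   0   0  -1/22  |  2/11 ]
R4 := -22·R4
  [ 1  -1   0   -1/2  |     1 ]
  [ 0   1  -2    1/3  |  -4/3 ]
  [ 0   0   1  -1/33  |  4/33 ]
  [ 0   0   0      1  |    -4 ]
R3 := R3 + 1/33·R4
  [ 1  -1   0  -1/2  |     1 ]
  [ 0   1  -2   1/3  |  -4/3 ]
  [ 0   0   1     0  |     0 ]
  [ 0   0   0     1  |    -4 ]
R2 := R2 − 1/3·R4
  [ 1  -1   0  -1/2  |   1 ]
  [ 0   1  -2     0  |   0 ]
  [ 0   0   1     0  |   0 ]
  [ 0   0   0     1  |  -4 ]
R1 := R1 + 1/2·R4
  [ 1  -1   0  0  |  -1 ]
  [ 0   1  -2  0  |   0 ]
  [ 0   0   1  0  |   0 ]
  [ 0   0   0  1  |  -4 ]
R2 := R2 + 2·R3
  [ 1  -1  0  0  |  -1 ]
  [ 0   1  0  0  |   0 ]
  [ 0   0  1  0  |   0 ]
  [ 0   0  0  1  |  -4 ]
R1 := R1 + R2
  [ 1  0  0  0  |  -1 ]
  [ 0  1  0  0  |   0 ]
  [ 0  0  1  0  |   0 ]
  [ 0  0  0  1  |  -4 ]
Reading off the last column: u = -1, v = 0, w = 0, t = -4.

(-1, 0, 0, -4)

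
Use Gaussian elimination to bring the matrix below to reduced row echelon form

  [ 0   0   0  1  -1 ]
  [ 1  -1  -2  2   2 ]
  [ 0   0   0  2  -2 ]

ρ1 ↔ ρ2
  [ 1  -1  -2  2   2 ]
  [ 0   0   0  1  -1 ]
  [ 0   0   0  2  -2 ]
ρ3 := ρ3 − 2·ρ2
  [ 1  -1  -2  2   2 ]
  [ 0   0   0  1  -1 ]
  [ 0   0   0  0   0 ]
ρ1 := ρ1 − 2·ρ2
  [ 1  -1  -2  0   4 ]
  [ 0   0   0  1  -1 ]
  [ 0   0   0  0   0 ]

[[1, -1, -2, 0, 4], [0, 0, 0, 1, -1], [0, 0, 0, 0, 0]]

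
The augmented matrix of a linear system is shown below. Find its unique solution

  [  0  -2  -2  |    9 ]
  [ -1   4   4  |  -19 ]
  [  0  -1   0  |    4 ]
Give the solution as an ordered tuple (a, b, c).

(1, -4, -1/2)

R1 <=> R2
R1 ← -1·R1
R2 ← -1/2·R2
R3 ← R3 + R2
R2 ← R2 − R3
R1 ← R1 + 4·R3
R1 ← R1 + 4·R2
Reading off the last column: a = 1, b = -4, c = -1/2.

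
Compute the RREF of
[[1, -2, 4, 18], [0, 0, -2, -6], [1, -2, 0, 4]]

[[1, -2, 0, 0], [0, 0, 1, 0], [0, 0, 0, 1]]

R3 := R3 − R1
R2 := -1/2·R2
R3 := R3 + 4·R2
R3 := -1/2·R3
R2 := R2 − 3·R3
R1 := R1 − 18·R3
R1 := R1 − 4·R2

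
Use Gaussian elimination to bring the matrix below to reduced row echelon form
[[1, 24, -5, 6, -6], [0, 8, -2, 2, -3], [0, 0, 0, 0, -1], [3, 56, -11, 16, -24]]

[[1, 0, 1, 0, 0], [0, 1, -1/4, 0, 0], [0, 0, 0, 1, 0], [0, 0, 0, 0, 1]]

r4 ← r4 − 3·r1
r2 ← 1/8·r2
r4 ← r4 + 16·r2
r3 <-> r4
r3 ← 1/2·r3
r4 ← -1·r4
r3 ← r3 + 6·r4
r2 ← r2 + 3/8·r4
r1 ← r1 + 6·r4
r2 ← r2 − 1/4·r3
r1 ← r1 − 6·r3
r1 ← r1 − 24·r2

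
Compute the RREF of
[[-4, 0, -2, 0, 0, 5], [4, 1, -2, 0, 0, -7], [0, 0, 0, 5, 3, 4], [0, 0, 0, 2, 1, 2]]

[[1, 0, 1/2, 0, 0, -5/4], [0, 1, -4, 0, 0, -2], [0, 0, 0, 1, 0, 2], [0, 0, 0, 0, 1, -2]]

R1 → -1/4·R1
  [ 1  0  1/2  0  0  -5/4 ]
  [ 4  1   -2  0  0    -7 ]
  [ 0  0    0  5  3     4 ]
  [ 0  0    0  2  1     2 ]
R2 → R2 − 4·R1
  [ 1  0  1/2  0  0  -5/4 ]
  [ 0  1   -4  0  0    -2 ]
  [ 0  0    0  5  3     4 ]
  [ 0  0    0  2  1     2 ]
R3 → 1/5·R3
  [ 1  0  1/2  0    0  -5/4 ]
  [ 0  1   -4  0    0    -2 ]
  [ 0  0    0  1  3/5   4/5 ]
  [ 0  0    0  2    1     2 ]
R4 → R4 − 2·R3
  [ 1  0  1/2  0     0  -5/4 ]
  [ 0  1   -4  0     0    -2 ]
  [ 0  0    0  1   3/5   4/5 ]
  [ 0  0    0  0  -1/5   2/5 ]
R4 → -5·R4
  [ 1  0  1/2  0    0  -5/4 ]
  [ 0  1   -4  0    0    -2 ]
  [ 0  0    0  1  3/5   4/5 ]
  [ 0  0    0  0    1    -2 ]
R3 → R3 − 3/5·R4
  [ 1  0  1/2  0  0  -5/4 ]
  [ 0  1   -4  0  0    -2 ]
  [ 0  0    0  1  0     2 ]
  [ 0  0    0  0  1    -2 ]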